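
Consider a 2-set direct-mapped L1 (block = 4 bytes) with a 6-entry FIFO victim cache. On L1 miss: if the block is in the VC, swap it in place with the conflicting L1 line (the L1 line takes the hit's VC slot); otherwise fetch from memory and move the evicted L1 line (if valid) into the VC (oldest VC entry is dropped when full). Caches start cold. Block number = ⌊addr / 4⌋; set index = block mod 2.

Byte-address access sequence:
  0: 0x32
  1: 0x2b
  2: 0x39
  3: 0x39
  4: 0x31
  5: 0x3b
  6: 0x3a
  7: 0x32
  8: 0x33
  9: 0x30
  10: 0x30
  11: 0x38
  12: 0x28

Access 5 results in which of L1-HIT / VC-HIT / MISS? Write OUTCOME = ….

0: 0x32 (blk 12, set 0) → MISS  vc=[]
1: 0x2b (blk 10, set 0) → MISS  vc=[12]
2: 0x39 (blk 14, set 0) → MISS  vc=[12, 10]
3: 0x39 (blk 14, set 0) → L1-HIT  vc=[12, 10]
4: 0x31 (blk 12, set 0) → VC-HIT  vc=[14, 10]
5: 0x3b (blk 14, set 0) → VC-HIT  vc=[12, 10]
6: 0x3a (blk 14, set 0) → L1-HIT  vc=[12, 10]
7: 0x32 (blk 12, set 0) → VC-HIT  vc=[14, 10]
8: 0x33 (blk 12, set 0) → L1-HIT  vc=[14, 10]
9: 0x30 (blk 12, set 0) → L1-HIT  vc=[14, 10]
10: 0x30 (blk 12, set 0) → L1-HIT  vc=[14, 10]
11: 0x38 (blk 14, set 0) → VC-HIT  vc=[12, 10]
12: 0x28 (blk 10, set 0) → VC-HIT  vc=[12, 14]

OUTCOME = VC-HIT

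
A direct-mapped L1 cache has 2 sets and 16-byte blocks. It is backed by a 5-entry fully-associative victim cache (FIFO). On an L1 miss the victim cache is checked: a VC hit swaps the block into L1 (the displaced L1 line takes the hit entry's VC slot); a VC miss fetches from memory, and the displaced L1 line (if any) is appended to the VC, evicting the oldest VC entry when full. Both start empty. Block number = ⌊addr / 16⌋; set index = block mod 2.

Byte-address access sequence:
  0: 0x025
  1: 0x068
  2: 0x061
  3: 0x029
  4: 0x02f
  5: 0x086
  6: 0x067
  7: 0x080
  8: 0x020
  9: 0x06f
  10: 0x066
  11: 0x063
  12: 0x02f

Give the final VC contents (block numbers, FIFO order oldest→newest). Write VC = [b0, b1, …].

  [0] addr=0x25 blk=2 s=0: MISS | VC []
  [1] addr=0x68 blk=6 s=0: MISS | VC [2]
  [2] addr=0x61 blk=6 s=0: L1-HIT | VC [2]
  [3] addr=0x29 blk=2 s=0: VC-HIT | VC [6]
  [4] addr=0x2f blk=2 s=0: L1-HIT | VC [6]
  [5] addr=0x86 blk=8 s=0: MISS | VC [6, 2]
  [6] addr=0x67 blk=6 s=0: VC-HIT | VC [8, 2]
  [7] addr=0x80 blk=8 s=0: VC-HIT | VC [6, 2]
  [8] addr=0x20 blk=2 s=0: VC-HIT | VC [6, 8]
  [9] addr=0x6f blk=6 s=0: VC-HIT | VC [2, 8]
  [10] addr=0x66 blk=6 s=0: L1-HIT | VC [2, 8]
  [11] addr=0x63 blk=6 s=0: L1-HIT | VC [2, 8]
  [12] addr=0x2f blk=2 s=0: VC-HIT | VC [6, 8]

VC = [6, 8]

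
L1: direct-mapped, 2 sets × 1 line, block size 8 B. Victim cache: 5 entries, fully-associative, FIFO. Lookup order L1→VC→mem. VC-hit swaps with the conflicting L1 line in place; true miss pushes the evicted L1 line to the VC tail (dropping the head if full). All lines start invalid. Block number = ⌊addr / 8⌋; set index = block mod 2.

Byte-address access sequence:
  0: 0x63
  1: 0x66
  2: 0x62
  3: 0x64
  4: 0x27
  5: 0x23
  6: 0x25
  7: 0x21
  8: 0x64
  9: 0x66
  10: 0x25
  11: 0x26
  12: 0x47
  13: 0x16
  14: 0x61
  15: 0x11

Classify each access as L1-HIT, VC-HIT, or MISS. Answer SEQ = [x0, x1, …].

SEQ = [MISS, L1-HIT, L1-HIT, L1-HIT, MISS, L1-HIT, L1-HIT, L1-HIT, VC-HIT, L1-HIT, VC-HIT, L1-HIT, MISS, MISS, VC-HIT, VC-HIT]

#0 0x63→b12/s0 MISS; vc=[]
#1 0x66→b12/s0 L1-HIT; vc=[]
#2 0x62→b12/s0 L1-HIT; vc=[]
#3 0x64→b12/s0 L1-HIT; vc=[]
#4 0x27→b4/s0 MISS; vc=[12]
#5 0x23→b4/s0 L1-HIT; vc=[12]
#6 0x25→b4/s0 L1-HIT; vc=[12]
#7 0x21→b4/s0 L1-HIT; vc=[12]
#8 0x64→b12/s0 VC-HIT; vc=[4]
#9 0x66→b12/s0 L1-HIT; vc=[4]
#10 0x25→b4/s0 VC-HIT; vc=[12]
#11 0x26→b4/s0 L1-HIT; vc=[12]
#12 0x47→b8/s0 MISS; vc=[12,4]
#13 0x16→b2/s0 MISS; vc=[12,4,8]
#14 0x61→b12/s0 VC-HIT; vc=[2,4,8]
#15 0x11→b2/s0 VC-HIT; vc=[12,4,8]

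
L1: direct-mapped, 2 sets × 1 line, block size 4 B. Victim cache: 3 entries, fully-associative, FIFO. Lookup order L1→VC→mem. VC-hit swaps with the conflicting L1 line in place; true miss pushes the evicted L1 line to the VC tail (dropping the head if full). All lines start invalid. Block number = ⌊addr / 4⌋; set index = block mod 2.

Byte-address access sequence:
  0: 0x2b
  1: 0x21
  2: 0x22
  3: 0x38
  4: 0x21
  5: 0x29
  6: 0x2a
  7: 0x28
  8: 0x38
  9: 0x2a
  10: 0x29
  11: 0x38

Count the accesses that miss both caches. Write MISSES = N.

  [0] addr=0x2b blk=10 s=0: MISS | VC []
  [1] addr=0x21 blk=8 s=0: MISS | VC [10]
  [2] addr=0x22 blk=8 s=0: L1-HIT | VC [10]
  [3] addr=0x38 blk=14 s=0: MISS | VC [10, 8]
  [4] addr=0x21 blk=8 s=0: VC-HIT | VC [10, 14]
  [5] addr=0x29 blk=10 s=0: VC-HIT | VC [8, 14]
  [6] addr=0x2a blk=10 s=0: L1-HIT | VC [8, 14]
  [7] addr=0x28 blk=10 s=0: L1-HIT | VC [8, 14]
  [8] addr=0x38 blk=14 s=0: VC-HIT | VC [8, 10]
  [9] addr=0x2a blk=10 s=0: VC-HIT | VC [8, 14]
  [10] addr=0x29 blk=10 s=0: L1-HIT | VC [8, 14]
  [11] addr=0x38 blk=14 s=0: VC-HIT | VC [8, 10]

MISSES = 3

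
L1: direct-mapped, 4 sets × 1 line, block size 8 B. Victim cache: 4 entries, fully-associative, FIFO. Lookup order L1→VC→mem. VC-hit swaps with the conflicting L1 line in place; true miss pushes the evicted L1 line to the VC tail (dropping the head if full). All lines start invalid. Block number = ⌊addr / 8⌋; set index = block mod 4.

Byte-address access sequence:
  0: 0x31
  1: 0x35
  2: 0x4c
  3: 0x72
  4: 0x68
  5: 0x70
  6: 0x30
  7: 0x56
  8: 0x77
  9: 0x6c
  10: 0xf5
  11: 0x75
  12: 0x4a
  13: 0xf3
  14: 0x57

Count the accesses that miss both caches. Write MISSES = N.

MISSES = 6

  [0] addr=0x31 blk=6 s=2: MISS | VC []
  [1] addr=0x35 blk=6 s=2: L1-HIT | VC []
  [2] addr=0x4c blk=9 s=1: MISS | VC []
  [3] addr=0x72 blk=14 s=2: MISS | VC [6]
  [4] addr=0x68 blk=13 s=1: MISS | VC [6, 9]
  [5] addr=0x70 blk=14 s=2: L1-HIT | VC [6, 9]
  [6] addr=0x30 blk=6 s=2: VC-HIT | VC [14, 9]
  [7] addr=0x56 blk=10 s=2: MISS | VC [14, 9, 6]
  [8] addr=0x77 blk=14 s=2: VC-HIT | VC [10, 9, 6]
  [9] addr=0x6c blk=13 s=1: L1-HIT | VC [10, 9, 6]
  [10] addr=0xf5 blk=30 s=2: MISS | VC [10, 9, 6, 14]
  [11] addr=0x75 blk=14 s=2: VC-HIT | VC [10, 9, 6, 30]
  [12] addr=0x4a blk=9 s=1: VC-HIT | VC [10, 13, 6, 30]
  [13] addr=0xf3 blk=30 s=2: VC-HIT | VC [10, 13, 6, 14]
  [14] addr=0x57 blk=10 s=2: VC-HIT | VC [30, 13, 6, 14]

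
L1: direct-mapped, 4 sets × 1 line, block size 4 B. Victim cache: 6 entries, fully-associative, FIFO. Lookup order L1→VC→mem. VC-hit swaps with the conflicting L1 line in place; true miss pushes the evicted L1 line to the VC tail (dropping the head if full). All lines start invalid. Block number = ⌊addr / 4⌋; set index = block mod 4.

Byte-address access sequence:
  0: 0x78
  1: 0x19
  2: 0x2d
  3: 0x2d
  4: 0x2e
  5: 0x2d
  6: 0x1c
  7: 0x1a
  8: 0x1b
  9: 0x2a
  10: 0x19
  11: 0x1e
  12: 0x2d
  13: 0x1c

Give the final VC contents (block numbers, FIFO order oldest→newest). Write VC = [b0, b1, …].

0: 0x78 (blk 30, set 2) → MISS  vc=[]
1: 0x19 (blk 6, set 2) → MISS  vc=[30]
2: 0x2d (blk 11, set 3) → MISS  vc=[30]
3: 0x2d (blk 11, set 3) → L1-HIT  vc=[30]
4: 0x2e (blk 11, set 3) → L1-HIT  vc=[30]
5: 0x2d (blk 11, set 3) → L1-HIT  vc=[30]
6: 0x1c (blk 7, set 3) → MISS  vc=[30, 11]
7: 0x1a (blk 6, set 2) → L1-HIT  vc=[30, 11]
8: 0x1b (blk 6, set 2) → L1-HIT  vc=[30, 11]
9: 0x2a (blk 10, set 2) → MISS  vc=[30, 11, 6]
10: 0x19 (blk 6, set 2) → VC-HIT  vc=[30, 11, 10]
11: 0x1e (blk 7, set 3) → L1-HIT  vc=[30, 11, 10]
12: 0x2d (blk 11, set 3) → VC-HIT  vc=[30, 7, 10]
13: 0x1c (blk 7, set 3) → VC-HIT  vc=[30, 11, 10]

VC = [30, 11, 10]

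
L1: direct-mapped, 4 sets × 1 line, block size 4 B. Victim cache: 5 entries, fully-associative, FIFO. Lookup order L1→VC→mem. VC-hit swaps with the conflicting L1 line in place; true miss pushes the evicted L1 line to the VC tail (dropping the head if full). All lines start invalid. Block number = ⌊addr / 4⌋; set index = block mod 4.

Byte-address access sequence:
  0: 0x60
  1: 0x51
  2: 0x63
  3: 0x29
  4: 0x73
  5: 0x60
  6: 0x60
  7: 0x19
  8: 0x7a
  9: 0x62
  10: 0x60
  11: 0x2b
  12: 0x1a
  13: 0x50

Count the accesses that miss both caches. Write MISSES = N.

MISSES = 6

  [0] addr=0x60 blk=24 s=0: MISS | VC []
  [1] addr=0x51 blk=20 s=0: MISS | VC [24]
  [2] addr=0x63 blk=24 s=0: VC-HIT | VC [20]
  [3] addr=0x29 blk=10 s=2: MISS | VC [20]
  [4] addr=0x73 blk=28 s=0: MISS | VC [20, 24]
  [5] addr=0x60 blk=24 s=0: VC-HIT | VC [20, 28]
  [6] addr=0x60 blk=24 s=0: L1-HIT | VC [20, 28]
  [7] addr=0x19 blk=6 s=2: MISS | VC [20, 28, 10]
  [8] addr=0x7a blk=30 s=2: MISS | VC [20, 28, 10, 6]
  [9] addr=0x62 blk=24 s=0: L1-HIT | VC [20, 28, 10, 6]
  [10] addr=0x60 blk=24 s=0: L1-HIT | VC [20, 28, 10, 6]
  [11] addr=0x2b blk=10 s=2: VC-HIT | VC [20, 28, 30, 6]
  [12] addr=0x1a blk=6 s=2: VC-HIT | VC [20, 28, 30, 10]
  [13] addr=0x50 blk=20 s=0: VC-HIT | VC [24, 28, 30, 10]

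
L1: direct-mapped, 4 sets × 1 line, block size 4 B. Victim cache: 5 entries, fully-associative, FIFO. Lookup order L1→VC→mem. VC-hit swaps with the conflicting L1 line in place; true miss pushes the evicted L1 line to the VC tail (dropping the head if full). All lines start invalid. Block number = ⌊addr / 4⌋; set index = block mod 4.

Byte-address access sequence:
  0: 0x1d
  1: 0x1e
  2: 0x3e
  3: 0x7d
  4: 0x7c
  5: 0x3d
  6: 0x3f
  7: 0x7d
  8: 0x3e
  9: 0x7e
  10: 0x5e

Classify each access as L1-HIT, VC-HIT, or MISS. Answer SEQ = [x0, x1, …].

  [0] addr=0x1d blk=7 s=3: MISS | VC []
  [1] addr=0x1e blk=7 s=3: L1-HIT | VC []
  [2] addr=0x3e blk=15 s=3: MISS | VC [7]
  [3] addr=0x7d blk=31 s=3: MISS | VC [7, 15]
  [4] addr=0x7c blk=31 s=3: L1-HIT | VC [7, 15]
  [5] addr=0x3d blk=15 s=3: VC-HIT | VC [7, 31]
  [6] addr=0x3f blk=15 s=3: L1-HIT | VC [7, 31]
  [7] addr=0x7d blk=31 s=3: VC-HIT | VC [7, 15]
  [8] addr=0x3e blk=15 s=3: VC-HIT | VC [7, 31]
  [9] addr=0x7e blk=31 s=3: VC-HIT | VC [7, 15]
  [10] addr=0x5e blk=23 s=3: MISS | VC [7, 15, 31]

SEQ = [MISS, L1-HIT, MISS, MISS, L1-HIT, VC-HIT, L1-HIT, VC-HIT, VC-HIT, VC-HIT, MISS]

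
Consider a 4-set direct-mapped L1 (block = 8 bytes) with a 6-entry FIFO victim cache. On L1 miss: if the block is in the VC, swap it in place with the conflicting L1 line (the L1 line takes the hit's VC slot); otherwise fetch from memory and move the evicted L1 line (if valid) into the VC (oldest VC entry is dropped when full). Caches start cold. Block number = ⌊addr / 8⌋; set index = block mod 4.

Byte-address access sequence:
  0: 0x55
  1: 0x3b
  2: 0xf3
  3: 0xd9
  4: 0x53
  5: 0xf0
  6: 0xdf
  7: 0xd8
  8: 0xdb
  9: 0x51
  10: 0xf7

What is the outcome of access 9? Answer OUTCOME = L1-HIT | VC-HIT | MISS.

0: 0x55 (blk 10, set 2) → MISS  vc=[]
1: 0x3b (blk 7, set 3) → MISS  vc=[]
2: 0xf3 (blk 30, set 2) → MISS  vc=[10]
3: 0xd9 (blk 27, set 3) → MISS  vc=[10, 7]
4: 0x53 (blk 10, set 2) → VC-HIT  vc=[30, 7]
5: 0xf0 (blk 30, set 2) → VC-HIT  vc=[10, 7]
6: 0xdf (blk 27, set 3) → L1-HIT  vc=[10, 7]
7: 0xd8 (blk 27, set 3) → L1-HIT  vc=[10, 7]
8: 0xdb (blk 27, set 3) → L1-HIT  vc=[10, 7]
9: 0x51 (blk 10, set 2) → VC-HIT  vc=[30, 7]
10: 0xf7 (blk 30, set 2) → VC-HIT  vc=[10, 7]

OUTCOME = VC-HIT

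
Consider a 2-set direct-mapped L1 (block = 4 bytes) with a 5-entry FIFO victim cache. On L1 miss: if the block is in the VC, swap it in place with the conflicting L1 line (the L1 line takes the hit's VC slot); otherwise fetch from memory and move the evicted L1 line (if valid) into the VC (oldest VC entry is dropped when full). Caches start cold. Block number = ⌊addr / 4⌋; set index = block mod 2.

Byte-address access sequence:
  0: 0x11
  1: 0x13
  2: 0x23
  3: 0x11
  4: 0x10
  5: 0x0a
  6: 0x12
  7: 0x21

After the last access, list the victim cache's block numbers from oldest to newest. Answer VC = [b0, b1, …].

VC = [4, 2]

0: 0x11 (blk 4, set 0) → MISS  vc=[]
1: 0x13 (blk 4, set 0) → L1-HIT  vc=[]
2: 0x23 (blk 8, set 0) → MISS  vc=[4]
3: 0x11 (blk 4, set 0) → VC-HIT  vc=[8]
4: 0x10 (blk 4, set 0) → L1-HIT  vc=[8]
5: 0xa (blk 2, set 0) → MISS  vc=[8, 4]
6: 0x12 (blk 4, set 0) → VC-HIT  vc=[8, 2]
7: 0x21 (blk 8, set 0) → VC-HIT  vc=[4, 2]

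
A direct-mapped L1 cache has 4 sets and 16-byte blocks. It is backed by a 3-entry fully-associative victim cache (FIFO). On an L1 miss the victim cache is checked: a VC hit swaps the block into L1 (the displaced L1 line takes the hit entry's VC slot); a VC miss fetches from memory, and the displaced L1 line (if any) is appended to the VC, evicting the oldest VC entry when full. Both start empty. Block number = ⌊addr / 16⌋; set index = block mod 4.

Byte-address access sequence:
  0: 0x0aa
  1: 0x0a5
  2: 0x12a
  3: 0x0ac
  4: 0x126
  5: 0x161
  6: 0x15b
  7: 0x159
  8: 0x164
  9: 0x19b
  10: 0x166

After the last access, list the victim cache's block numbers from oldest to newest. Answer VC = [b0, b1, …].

  [0] addr=0xaa blk=10 s=2: MISS | VC []
  [1] addr=0xa5 blk=10 s=2: L1-HIT | VC []
  [2] addr=0x12a blk=18 s=2: MISS | VC [10]
  [3] addr=0xac blk=10 s=2: VC-HIT | VC [18]
  [4] addr=0x126 blk=18 s=2: VC-HIT | VC [10]
  [5] addr=0x161 blk=22 s=2: MISS | VC [10, 18]
  [6] addr=0x15b blk=21 s=1: MISS | VC [10, 18]
  [7] addr=0x159 blk=21 s=1: L1-HIT | VC [10, 18]
  [8] addr=0x164 blk=22 s=2: L1-HIT | VC [10, 18]
  [9] addr=0x19b blk=25 s=1: MISS | VC [10, 18, 21]
  [10] addr=0x166 blk=22 s=2: L1-HIT | VC [10, 18, 21]

VC = [10, 18, 21]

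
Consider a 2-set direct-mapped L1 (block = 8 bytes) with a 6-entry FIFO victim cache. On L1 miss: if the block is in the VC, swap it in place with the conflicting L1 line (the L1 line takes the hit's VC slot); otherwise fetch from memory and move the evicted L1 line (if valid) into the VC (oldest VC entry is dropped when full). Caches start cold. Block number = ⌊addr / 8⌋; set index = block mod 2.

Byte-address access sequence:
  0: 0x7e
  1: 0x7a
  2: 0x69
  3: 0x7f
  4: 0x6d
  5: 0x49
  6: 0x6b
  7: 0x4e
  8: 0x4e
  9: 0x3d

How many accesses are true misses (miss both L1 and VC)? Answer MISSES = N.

0: 0x7e (blk 15, set 1) → MISS  vc=[]
1: 0x7a (blk 15, set 1) → L1-HIT  vc=[]
2: 0x69 (blk 13, set 1) → MISS  vc=[15]
3: 0x7f (blk 15, set 1) → VC-HIT  vc=[13]
4: 0x6d (blk 13, set 1) → VC-HIT  vc=[15]
5: 0x49 (blk 9, set 1) → MISS  vc=[15, 13]
6: 0x6b (blk 13, set 1) → VC-HIT  vc=[15, 9]
7: 0x4e (blk 9, set 1) → VC-HIT  vc=[15, 13]
8: 0x4e (blk 9, set 1) → L1-HIT  vc=[15, 13]
9: 0x3d (blk 7, set 1) → MISS  vc=[15, 13, 9]

MISSES = 4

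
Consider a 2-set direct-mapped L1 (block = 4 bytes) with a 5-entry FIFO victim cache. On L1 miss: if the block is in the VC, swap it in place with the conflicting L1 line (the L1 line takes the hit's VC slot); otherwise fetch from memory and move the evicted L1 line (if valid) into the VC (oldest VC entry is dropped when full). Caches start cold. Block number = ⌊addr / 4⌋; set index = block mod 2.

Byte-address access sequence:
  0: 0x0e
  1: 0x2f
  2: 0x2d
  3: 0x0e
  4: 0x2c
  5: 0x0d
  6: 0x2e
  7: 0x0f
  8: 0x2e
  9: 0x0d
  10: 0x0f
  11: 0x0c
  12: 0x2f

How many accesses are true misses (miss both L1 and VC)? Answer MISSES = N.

MISSES = 2

0: 0xe (blk 3, set 1) → MISS  vc=[]
1: 0x2f (blk 11, set 1) → MISS  vc=[3]
2: 0x2d (blk 11, set 1) → L1-HIT  vc=[3]
3: 0xe (blk 3, set 1) → VC-HIT  vc=[11]
4: 0x2c (blk 11, set 1) → VC-HIT  vc=[3]
5: 0xd (blk 3, set 1) → VC-HIT  vc=[11]
6: 0x2e (blk 11, set 1) → VC-HIT  vc=[3]
7: 0xf (blk 3, set 1) → VC-HIT  vc=[11]
8: 0x2e (blk 11, set 1) → VC-HIT  vc=[3]
9: 0xd (blk 3, set 1) → VC-HIT  vc=[11]
10: 0xf (blk 3, set 1) → L1-HIT  vc=[11]
11: 0xc (blk 3, set 1) → L1-HIT  vc=[11]
12: 0x2f (blk 11, set 1) → VC-HIT  vc=[3]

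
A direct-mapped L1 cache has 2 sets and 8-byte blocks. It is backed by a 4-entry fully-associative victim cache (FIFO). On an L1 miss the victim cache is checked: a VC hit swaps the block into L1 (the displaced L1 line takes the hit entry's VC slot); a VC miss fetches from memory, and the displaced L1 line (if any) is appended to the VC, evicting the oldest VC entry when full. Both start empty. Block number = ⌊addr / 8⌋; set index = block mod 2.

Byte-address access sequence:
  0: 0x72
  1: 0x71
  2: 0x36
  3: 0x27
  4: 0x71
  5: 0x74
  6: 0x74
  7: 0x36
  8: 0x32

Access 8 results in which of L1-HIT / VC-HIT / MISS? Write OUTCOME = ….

OUTCOME = L1-HIT

#0 0x72→b14/s0 MISS; vc=[]
#1 0x71→b14/s0 L1-HIT; vc=[]
#2 0x36→b6/s0 MISS; vc=[14]
#3 0x27→b4/s0 MISS; vc=[14,6]
#4 0x71→b14/s0 VC-HIT; vc=[4,6]
#5 0x74→b14/s0 L1-HIT; vc=[4,6]
#6 0x74→b14/s0 L1-HIT; vc=[4,6]
#7 0x36→b6/s0 VC-HIT; vc=[4,14]
#8 0x32→b6/s0 L1-HIT; vc=[4,14]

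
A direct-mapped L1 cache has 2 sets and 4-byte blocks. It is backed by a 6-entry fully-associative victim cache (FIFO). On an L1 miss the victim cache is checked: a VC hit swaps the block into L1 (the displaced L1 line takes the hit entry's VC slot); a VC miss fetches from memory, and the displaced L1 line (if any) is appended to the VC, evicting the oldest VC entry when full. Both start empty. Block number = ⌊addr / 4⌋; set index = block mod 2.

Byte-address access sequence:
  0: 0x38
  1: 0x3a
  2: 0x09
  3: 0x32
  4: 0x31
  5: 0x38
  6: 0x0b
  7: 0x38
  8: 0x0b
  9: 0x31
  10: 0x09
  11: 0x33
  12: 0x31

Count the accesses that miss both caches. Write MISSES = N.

MISSES = 3

  [0] addr=0x38 blk=14 s=0: MISS | VC []
  [1] addr=0x3a blk=14 s=0: L1-HIT | VC []
  [2] addr=0x9 blk=2 s=0: MISS | VC [14]
  [3] addr=0x32 blk=12 s=0: MISS | VC [14, 2]
  [4] addr=0x31 blk=12 s=0: L1-HIT | VC [14, 2]
  [5] addr=0x38 blk=14 s=0: VC-HIT | VC [12, 2]
  [6] addr=0xb blk=2 s=0: VC-HIT | VC [12, 14]
  [7] addr=0x38 blk=14 s=0: VC-HIT | VC [12, 2]
  [8] addr=0xb blk=2 s=0: VC-HIT | VC [12, 14]
  [9] addr=0x31 blk=12 s=0: VC-HIT | VC [2, 14]
  [10] addr=0x9 blk=2 s=0: VC-HIT | VC [12, 14]
  [11] addr=0x33 blk=12 s=0: VC-HIT | VC [2, 14]
  [12] addr=0x31 blk=12 s=0: L1-HIT | VC [2, 14]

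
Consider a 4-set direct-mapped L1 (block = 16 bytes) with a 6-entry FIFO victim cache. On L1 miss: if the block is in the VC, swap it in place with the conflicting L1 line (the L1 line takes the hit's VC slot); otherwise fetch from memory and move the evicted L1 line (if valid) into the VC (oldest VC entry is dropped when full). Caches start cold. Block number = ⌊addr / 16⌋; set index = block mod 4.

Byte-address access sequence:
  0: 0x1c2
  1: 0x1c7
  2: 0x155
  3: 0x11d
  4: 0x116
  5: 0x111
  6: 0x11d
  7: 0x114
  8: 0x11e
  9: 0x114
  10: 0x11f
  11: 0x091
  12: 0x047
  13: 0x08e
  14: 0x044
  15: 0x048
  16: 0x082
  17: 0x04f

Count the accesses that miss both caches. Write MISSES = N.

MISSES = 6

#0 0x1c2→b28/s0 MISS; vc=[]
#1 0x1c7→b28/s0 L1-HIT; vc=[]
#2 0x155→b21/s1 MISS; vc=[]
#3 0x11d→b17/s1 MISS; vc=[21]
#4 0x116→b17/s1 L1-HIT; vc=[21]
#5 0x111→b17/s1 L1-HIT; vc=[21]
#6 0x11d→b17/s1 L1-HIT; vc=[21]
#7 0x114→b17/s1 L1-HIT; vc=[21]
#8 0x11e→b17/s1 L1-HIT; vc=[21]
#9 0x114→b17/s1 L1-HIT; vc=[21]
#10 0x11f→b17/s1 L1-HIT; vc=[21]
#11 0x91→b9/s1 MISS; vc=[21,17]
#12 0x47→b4/s0 MISS; vc=[21,17,28]
#13 0x8e→b8/s0 MISS; vc=[21,17,28,4]
#14 0x44→b4/s0 VC-HIT; vc=[21,17,28,8]
#15 0x48→b4/s0 L1-HIT; vc=[21,17,28,8]
#16 0x82→b8/s0 VC-HIT; vc=[21,17,28,4]
#17 0x4f→b4/s0 VC-HIT; vc=[21,17,28,8]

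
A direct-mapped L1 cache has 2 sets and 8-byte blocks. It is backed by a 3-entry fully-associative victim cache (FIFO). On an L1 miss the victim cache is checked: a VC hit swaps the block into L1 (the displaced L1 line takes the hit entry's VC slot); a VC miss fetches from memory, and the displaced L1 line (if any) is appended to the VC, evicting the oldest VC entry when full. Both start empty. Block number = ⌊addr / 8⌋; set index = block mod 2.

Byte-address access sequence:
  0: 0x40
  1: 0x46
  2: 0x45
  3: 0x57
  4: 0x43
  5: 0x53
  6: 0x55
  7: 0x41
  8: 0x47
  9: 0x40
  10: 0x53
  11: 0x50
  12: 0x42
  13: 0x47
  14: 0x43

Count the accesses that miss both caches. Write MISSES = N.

0: 0x40 (blk 8, set 0) → MISS  vc=[]
1: 0x46 (blk 8, set 0) → L1-HIT  vc=[]
2: 0x45 (blk 8, set 0) → L1-HIT  vc=[]
3: 0x57 (blk 10, set 0) → MISS  vc=[8]
4: 0x43 (blk 8, set 0) → VC-HIT  vc=[10]
5: 0x53 (blk 10, set 0) → VC-HIT  vc=[8]
6: 0x55 (blk 10, set 0) → L1-HIT  vc=[8]
7: 0x41 (blk 8, set 0) → VC-HIT  vc=[10]
8: 0x47 (blk 8, set 0) → L1-HIT  vc=[10]
9: 0x40 (blk 8, set 0) → L1-HIT  vc=[10]
10: 0x53 (blk 10, set 0) → VC-HIT  vc=[8]
11: 0x50 (blk 10, set 0) → L1-HIT  vc=[8]
12: 0x42 (blk 8, set 0) → VC-HIT  vc=[10]
13: 0x47 (blk 8, set 0) → L1-HIT  vc=[10]
14: 0x43 (blk 8, set 0) → L1-HIT  vc=[10]

MISSES = 2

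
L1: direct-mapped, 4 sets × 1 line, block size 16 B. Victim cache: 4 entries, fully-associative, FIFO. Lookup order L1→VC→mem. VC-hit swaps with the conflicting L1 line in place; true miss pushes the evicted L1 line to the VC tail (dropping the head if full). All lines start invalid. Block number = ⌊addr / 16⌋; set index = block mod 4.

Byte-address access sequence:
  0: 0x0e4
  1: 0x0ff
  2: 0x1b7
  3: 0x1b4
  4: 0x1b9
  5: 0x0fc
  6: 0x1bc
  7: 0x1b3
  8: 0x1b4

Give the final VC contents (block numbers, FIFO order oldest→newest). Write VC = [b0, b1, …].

VC = [15]

  [0] addr=0xe4 blk=14 s=2: MISS | VC []
  [1] addr=0xff blk=15 s=3: MISS | VC []
  [2] addr=0x1b7 blk=27 s=3: MISS | VC [15]
  [3] addr=0x1b4 blk=27 s=3: L1-HIT | VC [15]
  [4] addr=0x1b9 blk=27 s=3: L1-HIT | VC [15]
  [5] addr=0xfc blk=15 s=3: VC-HIT | VC [27]
  [6] addr=0x1bc blk=27 s=3: VC-HIT | VC [15]
  [7] addr=0x1b3 blk=27 s=3: L1-HIT | VC [15]
  [8] addr=0x1b4 blk=27 s=3: L1-HIT | VC [15]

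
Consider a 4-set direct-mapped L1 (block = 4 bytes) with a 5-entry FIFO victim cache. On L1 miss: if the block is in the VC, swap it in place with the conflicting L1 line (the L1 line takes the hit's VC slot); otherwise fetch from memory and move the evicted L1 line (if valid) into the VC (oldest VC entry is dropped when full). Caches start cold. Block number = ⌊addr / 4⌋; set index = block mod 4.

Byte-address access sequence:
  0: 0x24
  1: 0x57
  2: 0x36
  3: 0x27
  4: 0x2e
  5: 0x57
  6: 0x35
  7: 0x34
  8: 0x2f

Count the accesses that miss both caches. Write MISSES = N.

  [0] addr=0x24 blk=9 s=1: MISS | VC []
  [1] addr=0x57 blk=21 s=1: MISS | VC [9]
  [2] addr=0x36 blk=13 s=1: MISS | VC [9, 21]
  [3] addr=0x27 blk=9 s=1: VC-HIT | VC [13, 21]
  [4] addr=0x2e blk=11 s=3: MISS | VC [13, 21]
  [5] addr=0x57 blk=21 s=1: VC-HIT | VC [13, 9]
  [6] addr=0x35 blk=13 s=1: VC-HIT | VC [21, 9]
  [7] addr=0x34 blk=13 s=1: L1-HIT | VC [21, 9]
  [8] addr=0x2f blk=11 s=3: L1-HIT | VC [21, 9]

MISSES = 4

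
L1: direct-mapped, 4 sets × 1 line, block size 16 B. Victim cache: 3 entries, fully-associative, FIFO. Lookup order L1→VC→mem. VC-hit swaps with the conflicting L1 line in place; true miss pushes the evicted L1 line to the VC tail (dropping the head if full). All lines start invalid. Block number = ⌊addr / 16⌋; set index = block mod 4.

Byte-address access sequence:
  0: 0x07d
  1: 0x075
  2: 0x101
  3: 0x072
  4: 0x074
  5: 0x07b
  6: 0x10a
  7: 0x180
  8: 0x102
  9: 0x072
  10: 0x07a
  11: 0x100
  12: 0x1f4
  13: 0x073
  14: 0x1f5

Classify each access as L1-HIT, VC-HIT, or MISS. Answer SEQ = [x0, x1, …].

#0 0x7d→b7/s3 MISS; vc=[]
#1 0x75→b7/s3 L1-HIT; vc=[]
#2 0x101→b16/s0 MISS; vc=[]
#3 0x72→b7/s3 L1-HIT; vc=[]
#4 0x74→b7/s3 L1-HIT; vc=[]
#5 0x7b→b7/s3 L1-HIT; vc=[]
#6 0x10a→b16/s0 L1-HIT; vc=[]
#7 0x180→b24/s0 MISS; vc=[16]
#8 0x102→b16/s0 VC-HIT; vc=[24]
#9 0x72→b7/s3 L1-HIT; vc=[24]
#10 0x7a→b7/s3 L1-HIT; vc=[24]
#11 0x100→b16/s0 L1-HIT; vc=[24]
#12 0x1f4→b31/s3 MISS; vc=[24,7]
#13 0x73→b7/s3 VC-HIT; vc=[24,31]
#14 0x1f5→b31/s3 VC-HIT; vc=[24,7]

SEQ = [MISS, L1-HIT, MISS, L1-HIT, L1-HIT, L1-HIT, L1-HIT, MISS, VC-HIT, L1-HIT, L1-HIT, L1-HIT, MISS, VC-HIT, VC-HIT]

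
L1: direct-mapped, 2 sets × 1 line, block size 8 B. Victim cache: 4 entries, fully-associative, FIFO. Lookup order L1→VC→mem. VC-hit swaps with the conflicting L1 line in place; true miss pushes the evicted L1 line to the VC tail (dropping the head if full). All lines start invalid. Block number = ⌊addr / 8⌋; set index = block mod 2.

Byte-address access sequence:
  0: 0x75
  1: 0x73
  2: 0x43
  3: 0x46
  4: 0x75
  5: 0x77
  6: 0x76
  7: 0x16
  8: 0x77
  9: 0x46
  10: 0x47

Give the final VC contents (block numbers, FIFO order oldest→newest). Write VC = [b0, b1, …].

  [0] addr=0x75 blk=14 s=0: MISS | VC []
  [1] addr=0x73 blk=14 s=0: L1-HIT | VC []
  [2] addr=0x43 blk=8 s=0: MISS | VC [14]
  [3] addr=0x46 blk=8 s=0: L1-HIT | VC [14]
  [4] addr=0x75 blk=14 s=0: VC-HIT | VC [8]
  [5] addr=0x77 blk=14 s=0: L1-HIT | VC [8]
  [6] addr=0x76 blk=14 s=0: L1-HIT | VC [8]
  [7] addr=0x16 blk=2 s=0: MISS | VC [8, 14]
  [8] addr=0x77 blk=14 s=0: VC-HIT | VC [8, 2]
  [9] addr=0x46 blk=8 s=0: VC-HIT | VC [14, 2]
  [10] addr=0x47 blk=8 s=0: L1-HIT | VC [14, 2]

VC = [14, 2]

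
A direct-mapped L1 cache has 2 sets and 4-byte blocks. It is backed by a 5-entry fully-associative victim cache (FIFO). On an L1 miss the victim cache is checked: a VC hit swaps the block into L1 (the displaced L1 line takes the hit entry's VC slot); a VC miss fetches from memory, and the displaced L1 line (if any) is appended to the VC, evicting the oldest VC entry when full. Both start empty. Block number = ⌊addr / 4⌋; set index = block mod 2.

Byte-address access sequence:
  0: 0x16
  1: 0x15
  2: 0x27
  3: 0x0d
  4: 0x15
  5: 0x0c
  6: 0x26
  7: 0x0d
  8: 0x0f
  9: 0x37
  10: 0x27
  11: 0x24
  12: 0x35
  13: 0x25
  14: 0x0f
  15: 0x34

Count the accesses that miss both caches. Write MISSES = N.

MISSES = 4

#0 0x16→b5/s1 MISS; vc=[]
#1 0x15→b5/s1 L1-HIT; vc=[]
#2 0x27→b9/s1 MISS; vc=[5]
#3 0xd→b3/s1 MISS; vc=[5,9]
#4 0x15→b5/s1 VC-HIT; vc=[3,9]
#5 0xc→b3/s1 VC-HIT; vc=[5,9]
#6 0x26→b9/s1 VC-HIT; vc=[5,3]
#7 0xd→b3/s1 VC-HIT; vc=[5,9]
#8 0xf→b3/s1 L1-HIT; vc=[5,9]
#9 0x37→b13/s1 MISS; vc=[5,9,3]
#10 0x27→b9/s1 VC-HIT; vc=[5,13,3]
#11 0x24→b9/s1 L1-HIT; vc=[5,13,3]
#12 0x35→b13/s1 VC-HIT; vc=[5,9,3]
#13 0x25→b9/s1 VC-HIT; vc=[5,13,3]
#14 0xf→b3/s1 VC-HIT; vc=[5,13,9]
#15 0x34→b13/s1 VC-HIT; vc=[5,3,9]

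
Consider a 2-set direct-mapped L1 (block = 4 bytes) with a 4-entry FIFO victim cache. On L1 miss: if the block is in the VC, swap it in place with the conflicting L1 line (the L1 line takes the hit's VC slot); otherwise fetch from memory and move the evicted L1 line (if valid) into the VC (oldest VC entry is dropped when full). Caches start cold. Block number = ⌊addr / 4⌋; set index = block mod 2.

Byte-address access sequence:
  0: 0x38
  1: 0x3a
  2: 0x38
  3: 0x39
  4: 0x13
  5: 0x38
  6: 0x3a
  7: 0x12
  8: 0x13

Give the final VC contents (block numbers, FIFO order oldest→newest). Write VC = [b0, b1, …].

VC = [14]

  [0] addr=0x38 blk=14 s=0: MISS | VC []
  [1] addr=0x3a blk=14 s=0: L1-HIT | VC []
  [2] addr=0x38 blk=14 s=0: L1-HIT | VC []
  [3] addr=0x39 blk=14 s=0: L1-HIT | VC []
  [4] addr=0x13 blk=4 s=0: MISS | VC [14]
  [5] addr=0x38 blk=14 s=0: VC-HIT | VC [4]
  [6] addr=0x3a blk=14 s=0: L1-HIT | VC [4]
  [7] addr=0x12 blk=4 s=0: VC-HIT | VC [14]
  [8] addr=0x13 blk=4 s=0: L1-HIT | VC [14]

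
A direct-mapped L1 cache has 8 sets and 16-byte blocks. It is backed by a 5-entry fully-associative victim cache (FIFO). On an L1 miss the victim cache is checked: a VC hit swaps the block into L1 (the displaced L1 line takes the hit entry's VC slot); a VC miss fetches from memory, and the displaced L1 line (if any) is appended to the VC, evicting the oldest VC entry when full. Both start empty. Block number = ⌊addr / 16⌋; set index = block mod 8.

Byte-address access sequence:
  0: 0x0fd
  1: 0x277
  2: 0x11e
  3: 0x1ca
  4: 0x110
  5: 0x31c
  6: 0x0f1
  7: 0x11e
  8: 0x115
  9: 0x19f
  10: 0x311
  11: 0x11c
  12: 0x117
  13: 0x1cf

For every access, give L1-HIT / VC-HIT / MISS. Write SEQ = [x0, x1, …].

SEQ = [MISS, MISS, MISS, MISS, L1-HIT, MISS, VC-HIT, VC-HIT, L1-HIT, MISS, VC-HIT, VC-HIT, L1-HIT, L1-HIT]

0: 0xfd (blk 15, set 7) → MISS  vc=[]
1: 0x277 (blk 39, set 7) → MISS  vc=[15]
2: 0x11e (blk 17, set 1) → MISS  vc=[15]
3: 0x1ca (blk 28, set 4) → MISS  vc=[15]
4: 0x110 (blk 17, set 1) → L1-HIT  vc=[15]
5: 0x31c (blk 49, set 1) → MISS  vc=[15, 17]
6: 0xf1 (blk 15, set 7) → VC-HIT  vc=[39, 17]
7: 0x11e (blk 17, set 1) → VC-HIT  vc=[39, 49]
8: 0x115 (blk 17, set 1) → L1-HIT  vc=[39, 49]
9: 0x19f (blk 25, set 1) → MISS  vc=[39, 49, 17]
10: 0x311 (blk 49, set 1) → VC-HIT  vc=[39, 25, 17]
11: 0x11c (blk 17, set 1) → VC-HIT  vc=[39, 25, 49]
12: 0x117 (blk 17, set 1) → L1-HIT  vc=[39, 25, 49]
13: 0x1cf (blk 28, set 4) → L1-HIT  vc=[39, 25, 49]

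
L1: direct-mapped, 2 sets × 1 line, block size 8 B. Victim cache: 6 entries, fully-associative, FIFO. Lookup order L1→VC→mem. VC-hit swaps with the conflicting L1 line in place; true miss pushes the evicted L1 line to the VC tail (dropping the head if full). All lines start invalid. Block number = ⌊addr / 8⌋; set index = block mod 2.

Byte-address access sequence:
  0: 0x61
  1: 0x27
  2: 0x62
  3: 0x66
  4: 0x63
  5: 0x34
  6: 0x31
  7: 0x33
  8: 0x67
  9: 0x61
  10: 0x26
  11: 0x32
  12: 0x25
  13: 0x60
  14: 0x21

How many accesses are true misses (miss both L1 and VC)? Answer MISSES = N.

  [0] addr=0x61 blk=12 s=0: MISS | VC []
  [1] addr=0x27 blk=4 s=0: MISS | VC [12]
  [2] addr=0x62 blk=12 s=0: VC-HIT | VC [4]
  [3] addr=0x66 blk=12 s=0: L1-HIT | VC [4]
  [4] addr=0x63 blk=12 s=0: L1-HIT | VC [4]
  [5] addr=0x34 blk=6 s=0: MISS | VC [4, 12]
  [6] addr=0x31 blk=6 s=0: L1-HIT | VC [4, 12]
  [7] addr=0x33 blk=6 s=0: L1-HIT | VC [4, 12]
  [8] addr=0x67 blk=12 s=0: VC-HIT | VC [4, 6]
  [9] addr=0x61 blk=12 s=0: L1-HIT | VC [4, 6]
  [10] addr=0x26 blk=4 s=0: VC-HIT | VC [12, 6]
  [11] addr=0x32 blk=6 s=0: VC-HIT | VC [12, 4]
  [12] addr=0x25 blk=4 s=0: VC-HIT | VC [12, 6]
  [13] addr=0x60 blk=12 s=0: VC-HIT | VC [4, 6]
  [14] addr=0x21 blk=4 s=0: VC-HIT | VC [12, 6]

MISSES = 3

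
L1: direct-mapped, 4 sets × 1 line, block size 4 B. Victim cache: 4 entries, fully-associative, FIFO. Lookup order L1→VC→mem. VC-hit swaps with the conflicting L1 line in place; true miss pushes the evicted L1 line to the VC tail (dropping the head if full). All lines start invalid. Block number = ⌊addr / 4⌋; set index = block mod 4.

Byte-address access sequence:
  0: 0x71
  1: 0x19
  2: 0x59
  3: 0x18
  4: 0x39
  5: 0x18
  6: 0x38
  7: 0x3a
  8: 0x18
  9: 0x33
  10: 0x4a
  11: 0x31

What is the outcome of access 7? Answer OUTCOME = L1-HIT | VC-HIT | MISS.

#0 0x71→b28/s0 MISS; vc=[]
#1 0x19→b6/s2 MISS; vc=[]
#2 0x59→b22/s2 MISS; vc=[6]
#3 0x18→b6/s2 VC-HIT; vc=[22]
#4 0x39→b14/s2 MISS; vc=[22,6]
#5 0x18→b6/s2 VC-HIT; vc=[22,14]
#6 0x38→b14/s2 VC-HIT; vc=[22,6]
#7 0x3a→b14/s2 L1-HIT; vc=[22,6]
#8 0x18→b6/s2 VC-HIT; vc=[22,14]
#9 0x33→b12/s0 MISS; vc=[22,14,28]
#10 0x4a→b18/s2 MISS; vc=[22,14,28,6]
#11 0x31→b12/s0 L1-HIT; vc=[22,14,28,6]

OUTCOME = L1-HIT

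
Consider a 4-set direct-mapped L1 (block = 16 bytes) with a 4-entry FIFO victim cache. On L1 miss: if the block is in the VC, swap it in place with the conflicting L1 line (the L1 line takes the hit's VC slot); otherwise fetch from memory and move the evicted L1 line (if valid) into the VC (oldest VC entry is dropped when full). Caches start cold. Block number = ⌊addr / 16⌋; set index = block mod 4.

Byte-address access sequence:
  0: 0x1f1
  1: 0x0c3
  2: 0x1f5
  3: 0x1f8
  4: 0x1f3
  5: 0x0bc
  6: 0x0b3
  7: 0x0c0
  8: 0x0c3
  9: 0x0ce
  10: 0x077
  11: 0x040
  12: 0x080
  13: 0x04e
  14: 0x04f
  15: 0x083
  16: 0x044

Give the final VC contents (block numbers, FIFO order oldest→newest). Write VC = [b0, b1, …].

VC = [31, 11, 12, 8]

  [0] addr=0x1f1 blk=31 s=3: MISS | VC []
  [1] addr=0xc3 blk=12 s=0: MISS | VC []
  [2] addr=0x1f5 blk=31 s=3: L1-HIT | VC []
  [3] addr=0x1f8 blk=31 s=3: L1-HIT | VC []
  [4] addr=0x1f3 blk=31 s=3: L1-HIT | VC []
  [5] addr=0xbc blk=11 s=3: MISS | VC [31]
  [6] addr=0xb3 blk=11 s=3: L1-HIT | VC [31]
  [7] addr=0xc0 blk=12 s=0: L1-HIT | VC [31]
  [8] addr=0xc3 blk=12 s=0: L1-HIT | VC [31]
  [9] addr=0xce blk=12 s=0: L1-HIT | VC [31]
  [10] addr=0x77 blk=7 s=3: MISS | VC [31, 11]
  [11] addr=0x40 blk=4 s=0: MISS | VC [31, 11, 12]
  [12] addr=0x80 blk=8 s=0: MISS | VC [31, 11, 12, 4]
  [13] addr=0x4e blk=4 s=0: VC-HIT | VC [31, 11, 12, 8]
  [14] addr=0x4f blk=4 s=0: L1-HIT | VC [31, 11, 12, 8]
  [15] addr=0x83 blk=8 s=0: VC-HIT | VC [31, 11, 12, 4]
  [16] addr=0x44 blk=4 s=0: VC-HIT | VC [31, 11, 12, 8]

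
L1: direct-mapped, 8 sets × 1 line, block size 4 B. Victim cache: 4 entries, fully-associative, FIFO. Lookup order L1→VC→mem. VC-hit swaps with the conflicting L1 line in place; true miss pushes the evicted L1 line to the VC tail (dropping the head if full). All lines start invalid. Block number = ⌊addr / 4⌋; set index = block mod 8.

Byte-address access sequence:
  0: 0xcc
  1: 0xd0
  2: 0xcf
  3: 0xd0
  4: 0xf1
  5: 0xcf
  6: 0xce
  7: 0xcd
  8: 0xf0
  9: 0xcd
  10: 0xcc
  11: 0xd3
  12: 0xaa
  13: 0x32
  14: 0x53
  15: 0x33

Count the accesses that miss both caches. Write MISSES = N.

#0 0xcc→b51/s3 MISS; vc=[]
#1 0xd0→b52/s4 MISS; vc=[]
#2 0xcf→b51/s3 L1-HIT; vc=[]
#3 0xd0→b52/s4 L1-HIT; vc=[]
#4 0xf1→b60/s4 MISS; vc=[52]
#5 0xcf→b51/s3 L1-HIT; vc=[52]
#6 0xce→b51/s3 L1-HIT; vc=[52]
#7 0xcd→b51/s3 L1-HIT; vc=[52]
#8 0xf0→b60/s4 L1-HIT; vc=[52]
#9 0xcd→b51/s3 L1-HIT; vc=[52]
#10 0xcc→b51/s3 L1-HIT; vc=[52]
#11 0xd3→b52/s4 VC-HIT; vc=[60]
#12 0xaa→b42/s2 MISS; vc=[60]
#13 0x32→b12/s4 MISS; vc=[60,52]
#14 0x53→b20/s4 MISS; vc=[60,52,12]
#15 0x33→b12/s4 VC-HIT; vc=[60,52,20]

MISSES = 6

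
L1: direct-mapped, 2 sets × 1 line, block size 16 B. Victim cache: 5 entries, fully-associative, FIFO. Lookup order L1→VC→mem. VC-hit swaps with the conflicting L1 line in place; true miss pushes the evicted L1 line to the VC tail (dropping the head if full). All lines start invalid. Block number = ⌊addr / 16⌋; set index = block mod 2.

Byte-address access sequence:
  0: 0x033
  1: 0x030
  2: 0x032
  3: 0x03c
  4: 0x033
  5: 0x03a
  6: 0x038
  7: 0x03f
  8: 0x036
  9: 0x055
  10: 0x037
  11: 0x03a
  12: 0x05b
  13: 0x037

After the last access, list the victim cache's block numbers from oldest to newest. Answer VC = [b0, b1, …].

VC = [5]

#0 0x33→b3/s1 MISS; vc=[]
#1 0x30→b3/s1 L1-HIT; vc=[]
#2 0x32→b3/s1 L1-HIT; vc=[]
#3 0x3c→b3/s1 L1-HIT; vc=[]
#4 0x33→b3/s1 L1-HIT; vc=[]
#5 0x3a→b3/s1 L1-HIT; vc=[]
#6 0x38→b3/s1 L1-HIT; vc=[]
#7 0x3f→b3/s1 L1-HIT; vc=[]
#8 0x36→b3/s1 L1-HIT; vc=[]
#9 0x55→b5/s1 MISS; vc=[3]
#10 0x37→b3/s1 VC-HIT; vc=[5]
#11 0x3a→b3/s1 L1-HIT; vc=[5]
#12 0x5b→b5/s1 VC-HIT; vc=[3]
#13 0x37→b3/s1 VC-HIT; vc=[5]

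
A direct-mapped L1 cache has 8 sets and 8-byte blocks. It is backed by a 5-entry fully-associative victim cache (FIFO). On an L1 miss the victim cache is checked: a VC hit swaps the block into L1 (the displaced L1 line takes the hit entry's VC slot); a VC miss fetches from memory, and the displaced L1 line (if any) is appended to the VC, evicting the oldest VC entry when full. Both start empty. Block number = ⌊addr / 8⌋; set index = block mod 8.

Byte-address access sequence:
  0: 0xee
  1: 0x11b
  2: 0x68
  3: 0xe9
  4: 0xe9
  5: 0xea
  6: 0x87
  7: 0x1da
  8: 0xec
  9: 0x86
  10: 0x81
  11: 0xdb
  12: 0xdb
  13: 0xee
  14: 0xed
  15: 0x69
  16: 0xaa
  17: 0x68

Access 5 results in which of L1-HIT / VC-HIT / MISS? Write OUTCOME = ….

OUTCOME = L1-HIT

#0 0xee→b29/s5 MISS; vc=[]
#1 0x11b→b35/s3 MISS; vc=[]
#2 0x68→b13/s5 MISS; vc=[29]
#3 0xe9→b29/s5 VC-HIT; vc=[13]
#4 0xe9→b29/s5 L1-HIT; vc=[13]
#5 0xea→b29/s5 L1-HIT; vc=[13]
#6 0x87→b16/s0 MISS; vc=[13]
#7 0x1da→b59/s3 MISS; vc=[13,35]
#8 0xec→b29/s5 L1-HIT; vc=[13,35]
#9 0x86→b16/s0 L1-HIT; vc=[13,35]
#10 0x81→b16/s0 L1-HIT; vc=[13,35]
#11 0xdb→b27/s3 MISS; vc=[13,35,59]
#12 0xdb→b27/s3 L1-HIT; vc=[13,35,59]
#13 0xee→b29/s5 L1-HIT; vc=[13,35,59]
#14 0xed→b29/s5 L1-HIT; vc=[13,35,59]
#15 0x69→b13/s5 VC-HIT; vc=[29,35,59]
#16 0xaa→b21/s5 MISS; vc=[29,35,59,13]
#17 0x68→b13/s5 VC-HIT; vc=[29,35,59,21]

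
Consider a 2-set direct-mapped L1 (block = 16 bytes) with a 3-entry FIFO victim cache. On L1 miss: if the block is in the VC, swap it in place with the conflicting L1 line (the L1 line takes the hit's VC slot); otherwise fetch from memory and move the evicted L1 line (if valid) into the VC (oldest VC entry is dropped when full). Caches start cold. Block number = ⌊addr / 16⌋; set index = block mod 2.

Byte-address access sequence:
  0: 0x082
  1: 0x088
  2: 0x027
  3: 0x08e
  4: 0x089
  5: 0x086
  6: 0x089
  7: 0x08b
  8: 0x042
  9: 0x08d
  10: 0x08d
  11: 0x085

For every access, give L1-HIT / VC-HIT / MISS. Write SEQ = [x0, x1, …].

0: 0x82 (blk 8, set 0) → MISS  vc=[]
1: 0x88 (blk 8, set 0) → L1-HIT  vc=[]
2: 0x27 (blk 2, set 0) → MISS  vc=[8]
3: 0x8e (blk 8, set 0) → VC-HIT  vc=[2]
4: 0x89 (blk 8, set 0) → L1-HIT  vc=[2]
5: 0x86 (blk 8, set 0) → L1-HIT  vc=[2]
6: 0x89 (blk 8, set 0) → L1-HIT  vc=[2]
7: 0x8b (blk 8, set 0) → L1-HIT  vc=[2]
8: 0x42 (blk 4, set 0) → MISS  vc=[2, 8]
9: 0x8d (blk 8, set 0) → VC-HIT  vc=[2, 4]
10: 0x8d (blk 8, set 0) → L1-HIT  vc=[2, 4]
11: 0x85 (blk 8, set 0) → L1-HIT  vc=[2, 4]

SEQ = [MISS, L1-HIT, MISS, VC-HIT, L1-HIT, L1-HIT, L1-HIT, L1-HIT, MISS, VC-HIT, L1-HIT, L1-HIT]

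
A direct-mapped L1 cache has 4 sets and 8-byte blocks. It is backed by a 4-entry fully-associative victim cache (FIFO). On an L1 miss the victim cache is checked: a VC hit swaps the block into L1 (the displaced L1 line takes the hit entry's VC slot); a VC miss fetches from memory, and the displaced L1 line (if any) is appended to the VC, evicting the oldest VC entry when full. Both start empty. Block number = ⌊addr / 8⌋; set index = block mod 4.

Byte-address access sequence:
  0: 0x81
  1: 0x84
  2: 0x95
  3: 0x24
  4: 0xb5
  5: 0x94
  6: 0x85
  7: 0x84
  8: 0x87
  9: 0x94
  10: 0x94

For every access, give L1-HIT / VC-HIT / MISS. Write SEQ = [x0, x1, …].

SEQ = [MISS, L1-HIT, MISS, MISS, MISS, VC-HIT, VC-HIT, L1-HIT, L1-HIT, L1-HIT, L1-HIT]

#0 0x81→b16/s0 MISS; vc=[]
#1 0x84→b16/s0 L1-HIT; vc=[]
#2 0x95→b18/s2 MISS; vc=[]
#3 0x24→b4/s0 MISS; vc=[16]
#4 0xb5→b22/s2 MISS; vc=[16,18]
#5 0x94→b18/s2 VC-HIT; vc=[16,22]
#6 0x85→b16/s0 VC-HIT; vc=[4,22]
#7 0x84→b16/s0 L1-HIT; vc=[4,22]
#8 0x87→b16/s0 L1-HIT; vc=[4,22]
#9 0x94→b18/s2 L1-HIT; vc=[4,22]
#10 0x94→b18/s2 L1-HIT; vc=[4,22]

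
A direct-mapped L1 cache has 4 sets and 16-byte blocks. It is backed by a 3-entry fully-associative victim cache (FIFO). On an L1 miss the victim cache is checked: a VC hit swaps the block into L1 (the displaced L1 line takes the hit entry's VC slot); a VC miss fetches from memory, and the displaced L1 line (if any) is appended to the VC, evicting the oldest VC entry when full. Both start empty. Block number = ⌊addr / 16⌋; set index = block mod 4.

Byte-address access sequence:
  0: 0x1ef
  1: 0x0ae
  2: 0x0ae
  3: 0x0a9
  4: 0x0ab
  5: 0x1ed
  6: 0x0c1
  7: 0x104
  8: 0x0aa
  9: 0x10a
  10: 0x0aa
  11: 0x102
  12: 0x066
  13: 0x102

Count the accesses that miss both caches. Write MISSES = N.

MISSES = 5

0: 0x1ef (blk 30, set 2) → MISS  vc=[]
1: 0xae (blk 10, set 2) → MISS  vc=[30]
2: 0xae (blk 10, set 2) → L1-HIT  vc=[30]
3: 0xa9 (blk 10, set 2) → L1-HIT  vc=[30]
4: 0xab (blk 10, set 2) → L1-HIT  vc=[30]
5: 0x1ed (blk 30, set 2) → VC-HIT  vc=[10]
6: 0xc1 (blk 12, set 0) → MISS  vc=[10]
7: 0x104 (blk 16, set 0) → MISS  vc=[10, 12]
8: 0xaa (blk 10, set 2) → VC-HIT  vc=[30, 12]
9: 0x10a (blk 16, set 0) → L1-HIT  vc=[30, 12]
10: 0xaa (blk 10, set 2) → L1-HIT  vc=[30, 12]
11: 0x102 (blk 16, set 0) → L1-HIT  vc=[30, 12]
12: 0x66 (blk 6, set 2) → MISS  vc=[30, 12, 10]
13: 0x102 (blk 16, set 0) → L1-HIT  vc=[30, 12, 10]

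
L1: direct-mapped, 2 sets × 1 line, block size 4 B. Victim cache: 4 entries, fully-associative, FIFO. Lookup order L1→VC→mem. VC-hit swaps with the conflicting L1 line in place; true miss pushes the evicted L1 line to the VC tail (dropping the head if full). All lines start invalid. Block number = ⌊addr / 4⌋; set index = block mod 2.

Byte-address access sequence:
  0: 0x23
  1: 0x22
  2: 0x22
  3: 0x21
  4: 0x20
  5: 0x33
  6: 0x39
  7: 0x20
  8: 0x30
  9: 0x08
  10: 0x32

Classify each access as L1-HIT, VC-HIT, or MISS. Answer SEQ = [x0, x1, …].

SEQ = [MISS, L1-HIT, L1-HIT, L1-HIT, L1-HIT, MISS, MISS, VC-HIT, VC-HIT, MISS, VC-HIT]

  [0] addr=0x23 blk=8 s=0: MISS | VC []
  [1] addr=0x22 blk=8 s=0: L1-HIT | VC []
  [2] addr=0x22 blk=8 s=0: L1-HIT | VC []
  [3] addr=0x21 blk=8 s=0: L1-HIT | VC []
  [4] addr=0x20 blk=8 s=0: L1-HIT | VC []
  [5] addr=0x33 blk=12 s=0: MISS | VC [8]
  [6] addr=0x39 blk=14 s=0: MISS | VC [8, 12]
  [7] addr=0x20 blk=8 s=0: VC-HIT | VC [14, 12]
  [8] addr=0x30 blk=12 s=0: VC-HIT | VC [14, 8]
  [9] addr=0x8 blk=2 s=0: MISS | VC [14, 8, 12]
  [10] addr=0x32 blk=12 s=0: VC-HIT | VC [14, 8, 2]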